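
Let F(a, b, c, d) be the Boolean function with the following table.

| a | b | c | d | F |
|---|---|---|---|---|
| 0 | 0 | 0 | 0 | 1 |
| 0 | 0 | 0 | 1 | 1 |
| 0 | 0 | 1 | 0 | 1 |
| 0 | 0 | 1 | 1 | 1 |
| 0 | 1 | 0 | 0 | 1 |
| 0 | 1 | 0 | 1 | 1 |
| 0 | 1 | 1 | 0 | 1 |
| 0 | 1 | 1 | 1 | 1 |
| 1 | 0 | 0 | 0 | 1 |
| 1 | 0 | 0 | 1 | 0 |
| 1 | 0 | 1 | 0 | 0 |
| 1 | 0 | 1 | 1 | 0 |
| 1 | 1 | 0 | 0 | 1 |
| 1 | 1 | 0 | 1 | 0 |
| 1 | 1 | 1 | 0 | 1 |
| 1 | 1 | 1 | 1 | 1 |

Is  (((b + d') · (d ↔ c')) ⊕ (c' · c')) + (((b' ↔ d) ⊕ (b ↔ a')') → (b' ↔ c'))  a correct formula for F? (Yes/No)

Check the formula against F row by row:
  a=0, b=0, c=0, d=0: formula gives 1, F = 1 ✓
  a=0, b=0, c=0, d=1: formula gives 1, F = 1 ✓
  a=0, b=0, c=1, d=0: formula gives 1, F = 1 ✓
  a=0, b=0, c=1, d=1: formula gives 1, F = 1 ✓
  …
  a=1, b=0, c=0, d=1: formula gives 1, but F = 0 ✗
Since they disagree at (1,0,0,1), the expression is not a correct formula for F.

No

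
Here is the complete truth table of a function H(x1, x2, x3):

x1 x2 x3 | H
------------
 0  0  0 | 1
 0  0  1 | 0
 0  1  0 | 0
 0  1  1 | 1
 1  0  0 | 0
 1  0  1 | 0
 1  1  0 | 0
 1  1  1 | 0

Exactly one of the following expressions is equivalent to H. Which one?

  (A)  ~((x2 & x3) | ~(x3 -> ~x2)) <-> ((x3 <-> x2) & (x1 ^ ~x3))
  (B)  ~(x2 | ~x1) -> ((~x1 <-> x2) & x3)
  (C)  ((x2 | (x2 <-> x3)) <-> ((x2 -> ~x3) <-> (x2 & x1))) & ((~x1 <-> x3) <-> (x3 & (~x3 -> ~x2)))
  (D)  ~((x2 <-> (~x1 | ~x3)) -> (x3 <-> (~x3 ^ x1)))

(B): at (0,0,1) it gives 1, but H = 0 — eliminated.
(C): at (0,0,0) it gives 0, but H = 1 — eliminated.
(D): at (0,0,0) it gives 0, but H = 1 — eliminated.
(A) is the remaining candidate, and it agrees with H on all 8 inputs.

A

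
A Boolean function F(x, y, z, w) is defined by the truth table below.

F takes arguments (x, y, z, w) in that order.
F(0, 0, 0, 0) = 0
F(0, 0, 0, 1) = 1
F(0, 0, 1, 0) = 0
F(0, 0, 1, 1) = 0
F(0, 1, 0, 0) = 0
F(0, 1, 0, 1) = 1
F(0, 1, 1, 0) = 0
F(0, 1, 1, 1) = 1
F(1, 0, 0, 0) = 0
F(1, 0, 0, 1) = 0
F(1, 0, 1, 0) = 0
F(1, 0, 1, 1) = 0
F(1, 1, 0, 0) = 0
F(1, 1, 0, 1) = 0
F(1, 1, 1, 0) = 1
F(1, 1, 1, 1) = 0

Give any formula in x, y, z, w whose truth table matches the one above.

F(x, y, z, w) = (((((not x and not y) and not z) and w) or (((not x and y) and not z) and w)) or (((not x and y) and z) and w)) or (((x and y) and z) and not w)

Collect the rows where F=1 — (0,0,0,1), (0,1,0,1), (0,1,1,1), (1,1,1,0) — and write one minterm per row: ¬x·¬y·¬z·w, ¬x·y·¬z·w, ¬x·y·z·w, x·y·z·¬w. Their union (logical OR) reproduces the table exactly.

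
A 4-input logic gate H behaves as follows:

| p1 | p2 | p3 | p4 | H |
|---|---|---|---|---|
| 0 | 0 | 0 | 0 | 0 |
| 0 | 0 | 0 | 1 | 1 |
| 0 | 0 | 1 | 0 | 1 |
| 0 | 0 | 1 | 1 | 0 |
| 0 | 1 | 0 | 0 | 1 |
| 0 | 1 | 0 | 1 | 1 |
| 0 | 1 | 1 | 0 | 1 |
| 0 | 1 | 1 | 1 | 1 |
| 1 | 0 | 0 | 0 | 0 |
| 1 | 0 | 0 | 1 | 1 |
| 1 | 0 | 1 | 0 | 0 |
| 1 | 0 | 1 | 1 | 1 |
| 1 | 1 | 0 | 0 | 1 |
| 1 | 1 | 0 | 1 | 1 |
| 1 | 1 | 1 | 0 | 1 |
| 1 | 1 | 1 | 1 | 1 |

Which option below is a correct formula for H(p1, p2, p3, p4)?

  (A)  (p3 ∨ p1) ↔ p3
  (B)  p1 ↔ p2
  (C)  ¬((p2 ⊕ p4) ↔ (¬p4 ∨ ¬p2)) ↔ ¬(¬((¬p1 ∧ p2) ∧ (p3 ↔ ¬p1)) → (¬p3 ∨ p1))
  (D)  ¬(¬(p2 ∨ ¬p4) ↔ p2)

(A) disagrees with H on (0,0,0,0) (formula → 1, table → 0); rule it out.
(B) disagrees with H on (0,0,0,0) (formula → 1, table → 0); rule it out.
(D) disagrees with H on (0,0,1,0) (formula → 0, table → 1); rule it out.
That leaves (C). Evaluating it on every row reproduces the table of H exactly.

C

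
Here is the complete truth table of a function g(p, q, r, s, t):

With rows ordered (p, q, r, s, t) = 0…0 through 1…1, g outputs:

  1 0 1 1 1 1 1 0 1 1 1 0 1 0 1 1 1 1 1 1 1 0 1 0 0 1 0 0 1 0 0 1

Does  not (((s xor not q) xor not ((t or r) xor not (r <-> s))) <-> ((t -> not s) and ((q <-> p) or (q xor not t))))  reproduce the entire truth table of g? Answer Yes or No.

No

Check the formula against g row by row:
  p=0, q=0, r=0, s=0, t=0: formula gives 1, g = 1 ✓
  p=0, q=0, r=0, s=0, t=1: formula gives 0, g = 0 ✓
  p=0, q=0, r=0, s=1, t=0: formula gives 1, g = 1 ✓
  p=0, q=0, r=0, s=1, t=1: formula gives 1, g = 1 ✓
  …
  p=1, q=1, r=1, s=0, t=0: formula gives 0, but g = 1 ✗
A single disagreement suffices: at (1,1,1,0,0) they differ, so the formula does not compute g.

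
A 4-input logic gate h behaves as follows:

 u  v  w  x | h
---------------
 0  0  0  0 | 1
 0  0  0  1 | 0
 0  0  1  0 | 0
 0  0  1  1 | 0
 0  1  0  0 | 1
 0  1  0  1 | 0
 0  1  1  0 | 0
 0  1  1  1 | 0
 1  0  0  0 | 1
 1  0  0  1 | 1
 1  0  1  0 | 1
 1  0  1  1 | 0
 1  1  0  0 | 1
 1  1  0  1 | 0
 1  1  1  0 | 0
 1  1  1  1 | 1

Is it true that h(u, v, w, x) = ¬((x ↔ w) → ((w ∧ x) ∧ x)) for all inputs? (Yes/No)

No

Check the formula against h row by row:
  u=0, v=0, w=0, x=0: formula gives 1, h = 1 ✓
  u=0, v=0, w=0, x=1: formula gives 0, h = 0 ✓
  u=0, v=0, w=1, x=0: formula gives 0, h = 0 ✓
  u=0, v=0, w=1, x=1: formula gives 0, h = 0 ✓
  …
  u=1, v=0, w=0, x=1: formula gives 0, but h = 1 ✗
Since they disagree at (1,0,0,1), the expression is not a correct formula for h.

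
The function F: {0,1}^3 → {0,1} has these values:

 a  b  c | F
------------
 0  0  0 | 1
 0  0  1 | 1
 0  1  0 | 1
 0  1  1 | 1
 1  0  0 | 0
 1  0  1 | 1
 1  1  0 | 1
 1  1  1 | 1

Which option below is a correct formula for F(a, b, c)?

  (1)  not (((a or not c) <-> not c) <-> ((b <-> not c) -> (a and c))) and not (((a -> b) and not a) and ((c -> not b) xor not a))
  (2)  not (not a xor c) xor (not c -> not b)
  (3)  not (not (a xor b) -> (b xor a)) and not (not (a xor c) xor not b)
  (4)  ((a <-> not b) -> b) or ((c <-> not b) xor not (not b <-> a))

4

(1) disagrees with F on (0,0,0) (formula → 0, table → 1); rule it out.
(2) disagrees with F on (0,0,1) (formula → 0, table → 1); rule it out.
(3) disagrees with F on (0,0,1) (formula → 0, table → 1); rule it out.
(4) is the remaining candidate, and it agrees with F on all 8 inputs.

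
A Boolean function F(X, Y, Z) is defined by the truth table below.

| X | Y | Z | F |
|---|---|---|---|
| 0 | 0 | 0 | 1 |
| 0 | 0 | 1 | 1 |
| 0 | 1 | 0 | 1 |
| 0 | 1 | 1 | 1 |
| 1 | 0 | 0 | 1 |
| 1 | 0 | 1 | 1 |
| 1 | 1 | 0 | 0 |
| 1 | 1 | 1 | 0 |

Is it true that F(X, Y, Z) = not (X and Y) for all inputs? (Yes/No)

Yes

Check the formula against F row by row:
  X=0, Y=0, Z=0: formula gives 1, F = 1 ✓
  X=0, Y=0, Z=1: formula gives 1, F = 1 ✓
  X=0, Y=1, Z=0: formula gives 1, F = 1 ✓
  X=0, Y=1, Z=1: formula gives 1, F = 1 ✓
  X=1, Y=0, Z=0: formula gives 1, F = 1 ✓
  …and likewise for the remaining 3 rows.
Every row agrees, so the formula is equivalent.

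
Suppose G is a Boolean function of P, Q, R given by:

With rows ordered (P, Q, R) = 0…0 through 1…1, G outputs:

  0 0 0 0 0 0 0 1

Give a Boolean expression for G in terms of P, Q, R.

G(P, Q, R) = (P and Q) and R

The output is 1 only when every input is 1 — the AND of all inputs.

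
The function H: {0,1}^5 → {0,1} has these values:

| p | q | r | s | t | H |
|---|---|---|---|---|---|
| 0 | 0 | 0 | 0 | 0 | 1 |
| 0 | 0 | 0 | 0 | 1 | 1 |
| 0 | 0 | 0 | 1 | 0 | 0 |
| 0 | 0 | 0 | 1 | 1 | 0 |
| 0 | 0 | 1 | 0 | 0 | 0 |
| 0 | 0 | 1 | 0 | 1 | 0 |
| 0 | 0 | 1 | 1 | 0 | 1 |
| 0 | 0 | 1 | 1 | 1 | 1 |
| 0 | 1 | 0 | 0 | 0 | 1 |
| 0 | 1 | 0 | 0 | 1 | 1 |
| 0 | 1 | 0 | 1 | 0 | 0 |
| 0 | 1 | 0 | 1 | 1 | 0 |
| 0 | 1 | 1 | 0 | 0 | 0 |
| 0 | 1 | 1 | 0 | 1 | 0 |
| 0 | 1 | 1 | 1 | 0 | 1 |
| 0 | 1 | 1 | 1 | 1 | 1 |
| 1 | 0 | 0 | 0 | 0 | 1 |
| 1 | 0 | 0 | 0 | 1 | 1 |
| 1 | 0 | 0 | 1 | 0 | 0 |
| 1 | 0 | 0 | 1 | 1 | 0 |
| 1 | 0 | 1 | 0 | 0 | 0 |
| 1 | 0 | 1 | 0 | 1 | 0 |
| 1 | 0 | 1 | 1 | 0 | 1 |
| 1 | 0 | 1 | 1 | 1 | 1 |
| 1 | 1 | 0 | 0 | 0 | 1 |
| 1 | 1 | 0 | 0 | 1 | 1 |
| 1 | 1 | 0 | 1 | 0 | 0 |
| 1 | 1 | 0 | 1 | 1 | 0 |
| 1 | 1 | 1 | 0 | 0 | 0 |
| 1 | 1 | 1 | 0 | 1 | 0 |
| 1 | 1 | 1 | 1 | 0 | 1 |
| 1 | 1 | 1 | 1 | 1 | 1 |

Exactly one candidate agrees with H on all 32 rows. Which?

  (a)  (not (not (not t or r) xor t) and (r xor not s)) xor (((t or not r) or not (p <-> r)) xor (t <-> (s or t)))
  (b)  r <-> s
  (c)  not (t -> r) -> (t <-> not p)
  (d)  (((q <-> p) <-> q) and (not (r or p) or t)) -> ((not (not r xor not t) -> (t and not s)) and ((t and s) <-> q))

b

(a) disagrees with H on (0,0,0,1,0) (formula → 1, table → 0); rule it out.
(c) disagrees with H on (0,0,0,1,0) (formula → 1, table → 0); rule it out.
(d) disagrees with H on (0,0,0,1,0) (formula → 1, table → 0); rule it out.
That leaves (b). Evaluating it on every row reproduces the table of H exactly.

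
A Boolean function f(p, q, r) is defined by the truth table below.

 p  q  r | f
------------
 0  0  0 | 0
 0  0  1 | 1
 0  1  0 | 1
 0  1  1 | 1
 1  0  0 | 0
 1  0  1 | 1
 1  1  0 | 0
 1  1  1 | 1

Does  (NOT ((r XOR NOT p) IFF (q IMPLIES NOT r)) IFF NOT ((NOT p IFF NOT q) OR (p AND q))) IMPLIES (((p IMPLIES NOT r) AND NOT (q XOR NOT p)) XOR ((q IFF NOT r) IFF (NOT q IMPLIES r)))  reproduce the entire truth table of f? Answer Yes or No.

Evaluate (NOT ((r XOR NOT p) IFF (q IMPLIES NOT r)) IFF NOT ((NOT p IFF NOT q) OR (p AND q))) IMPLIES (((p IMPLIES NOT r) AND NOT (q XOR NOT p)) XOR ((q IFF NOT r) IFF (NOT q IMPLIES r))) on each row and compare to f:
  p=0, q=0, r=0: formula gives 1, but f = 0 ✗
Row (0,0,0) is a counterexample, so the formula is not equivalent to f.

No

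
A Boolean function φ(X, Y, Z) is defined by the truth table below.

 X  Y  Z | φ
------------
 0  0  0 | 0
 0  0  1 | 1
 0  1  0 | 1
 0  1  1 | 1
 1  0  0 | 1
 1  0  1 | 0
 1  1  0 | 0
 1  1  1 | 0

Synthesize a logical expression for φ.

φ(X, Y, Z) = ((((NOT X AND NOT Y) AND Z) OR ((NOT X AND Y) AND NOT Z)) OR ((NOT X AND Y) AND Z)) OR ((X AND NOT Y) AND NOT Z)

The 1-rows are (0,0,1), (0,1,0), (0,1,1), (1,0,0). Each contributes one minterm — ¬X·¬Y·Z; ¬X·Y·¬Z; ¬X·Y·Z; X·¬Y·¬Z — and their disjunction is a sum-of-products form of φ.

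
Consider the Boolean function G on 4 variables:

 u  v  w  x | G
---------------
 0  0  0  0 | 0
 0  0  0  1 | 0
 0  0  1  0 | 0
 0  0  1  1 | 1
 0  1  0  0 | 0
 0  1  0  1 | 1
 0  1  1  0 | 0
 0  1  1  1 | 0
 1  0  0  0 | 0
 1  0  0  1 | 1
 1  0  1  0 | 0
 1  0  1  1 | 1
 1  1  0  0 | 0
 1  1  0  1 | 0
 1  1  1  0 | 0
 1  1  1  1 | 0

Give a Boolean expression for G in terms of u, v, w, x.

G(u, v, w, x) = (((((NOT u AND NOT v) AND w) AND x) OR (((NOT u AND v) AND NOT w) AND x)) OR (((u AND NOT v) AND NOT w) AND x)) OR (((u AND NOT v) AND w) AND x)

G=1 on 4 inputs: (0,0,1,1), (0,1,0,1), (1,0,0,1), (1,0,1,1). Reading each as a conjunction of literals (¬u·¬v·w·x, ¬u·v·¬w·x, u·¬v·¬w·x, u·¬v·w·x) and taking the OR gives the canonical DNF.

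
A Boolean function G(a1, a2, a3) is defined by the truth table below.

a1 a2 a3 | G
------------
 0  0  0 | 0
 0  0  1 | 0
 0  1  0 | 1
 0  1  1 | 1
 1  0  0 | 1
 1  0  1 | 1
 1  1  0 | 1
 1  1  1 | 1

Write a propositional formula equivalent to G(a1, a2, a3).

The 0-rows are (0,0,0), (0,0,1). Take each as a conjunction (¬a1·¬a2·¬a3, ¬a1·¬a2·a3), form their disjunction, and complement — that gives a formula that is 1 everywhere G is.

G(a1, a2, a3) = ¬(((¬a1 ∧ ¬a2) ∧ ¬a3) ∨ ((¬a1 ∧ ¬a2) ∧ a3))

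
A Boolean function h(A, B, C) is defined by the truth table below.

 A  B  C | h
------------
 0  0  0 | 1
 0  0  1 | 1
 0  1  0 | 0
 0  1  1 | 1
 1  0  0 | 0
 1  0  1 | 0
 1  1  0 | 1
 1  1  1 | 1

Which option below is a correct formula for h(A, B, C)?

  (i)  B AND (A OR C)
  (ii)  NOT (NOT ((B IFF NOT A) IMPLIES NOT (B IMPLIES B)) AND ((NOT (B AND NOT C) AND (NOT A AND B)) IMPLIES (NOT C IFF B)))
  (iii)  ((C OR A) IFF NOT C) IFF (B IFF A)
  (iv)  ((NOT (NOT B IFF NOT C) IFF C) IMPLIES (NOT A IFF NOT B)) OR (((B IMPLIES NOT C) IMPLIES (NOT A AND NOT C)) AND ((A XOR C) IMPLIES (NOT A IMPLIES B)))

ii

(i) disagrees with h on (0,0,0) (formula → 0, table → 1); rule it out.
(iii) disagrees with h on (0,0,0) (formula → 0, table → 1); rule it out.
(iv) disagrees with h on (0,1,0) (formula → 1, table → 0); rule it out.
Only (ii) survives; checking it on all 8 rows confirms it matches h.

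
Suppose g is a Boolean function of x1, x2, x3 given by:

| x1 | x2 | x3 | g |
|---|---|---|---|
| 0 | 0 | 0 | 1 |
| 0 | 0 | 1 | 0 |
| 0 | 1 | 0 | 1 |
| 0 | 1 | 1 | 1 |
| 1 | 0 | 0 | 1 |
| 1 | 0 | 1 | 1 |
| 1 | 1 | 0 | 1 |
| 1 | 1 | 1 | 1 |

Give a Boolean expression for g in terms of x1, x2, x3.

Only row (0,0,1) gives 0. So g is 1 everywhere except there — the complement of the minterm ¬x1·¬x2·x3.

g(x1, x2, x3) = ¬((¬x1 ∧ ¬x2) ∧ x3)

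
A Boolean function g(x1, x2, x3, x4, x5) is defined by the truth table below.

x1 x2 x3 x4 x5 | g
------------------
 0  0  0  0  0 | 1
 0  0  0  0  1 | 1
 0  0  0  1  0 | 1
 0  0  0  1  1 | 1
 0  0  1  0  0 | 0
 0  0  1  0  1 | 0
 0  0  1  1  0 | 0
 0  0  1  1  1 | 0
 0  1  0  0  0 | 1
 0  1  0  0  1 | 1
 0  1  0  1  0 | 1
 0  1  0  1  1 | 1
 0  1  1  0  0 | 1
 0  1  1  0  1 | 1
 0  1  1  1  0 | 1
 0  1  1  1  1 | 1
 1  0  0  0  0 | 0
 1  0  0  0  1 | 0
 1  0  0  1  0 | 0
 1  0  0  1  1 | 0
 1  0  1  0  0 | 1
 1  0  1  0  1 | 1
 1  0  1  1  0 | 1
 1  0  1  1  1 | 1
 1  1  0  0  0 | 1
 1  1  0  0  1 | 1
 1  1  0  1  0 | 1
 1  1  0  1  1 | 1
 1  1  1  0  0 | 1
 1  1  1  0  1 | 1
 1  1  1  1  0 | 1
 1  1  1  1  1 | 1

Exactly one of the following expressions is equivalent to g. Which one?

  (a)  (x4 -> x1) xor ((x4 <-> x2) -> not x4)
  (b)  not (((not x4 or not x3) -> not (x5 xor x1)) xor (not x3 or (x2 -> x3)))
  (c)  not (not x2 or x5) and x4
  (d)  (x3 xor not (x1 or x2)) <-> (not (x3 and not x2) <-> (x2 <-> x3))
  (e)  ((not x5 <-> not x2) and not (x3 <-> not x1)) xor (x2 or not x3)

d

(a) disagrees with g on (0,0,0,0,0) (formula → 0, table → 1); rule it out.
(b) disagrees with g on (0,0,0,0,1) (formula → 0, table → 1); rule it out.
(c) disagrees with g on (0,0,0,0,0) (formula → 0, table → 1); rule it out.
(e) disagrees with g on (0,0,0,0,0) (formula → 0, table → 1); rule it out.
That leaves (d). Evaluating it on every row reproduces the table of g exactly.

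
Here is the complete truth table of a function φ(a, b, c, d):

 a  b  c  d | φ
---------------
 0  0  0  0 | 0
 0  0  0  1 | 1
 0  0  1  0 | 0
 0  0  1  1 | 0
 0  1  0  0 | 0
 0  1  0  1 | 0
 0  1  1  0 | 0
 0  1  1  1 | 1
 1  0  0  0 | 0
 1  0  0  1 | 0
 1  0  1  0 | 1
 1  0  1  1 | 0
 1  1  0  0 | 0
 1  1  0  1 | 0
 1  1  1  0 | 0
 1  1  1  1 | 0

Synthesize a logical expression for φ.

φ(a, b, c, d) = ((((a' · b') · c') · d) + (((a' · b) · c) · d)) + (((a · b') · c) · d')

Collect the rows where φ=1 — (0,0,0,1), (0,1,1,1), (1,0,1,0) — and write one minterm per row: ¬a·¬b·¬c·d, ¬a·b·c·d, a·¬b·c·¬d. Their union (logical OR) reproduces the table exactly.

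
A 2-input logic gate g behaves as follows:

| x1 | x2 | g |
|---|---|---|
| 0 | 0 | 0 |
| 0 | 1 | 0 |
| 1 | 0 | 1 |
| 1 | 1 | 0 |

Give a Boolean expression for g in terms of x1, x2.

1 only at (1,0): x1 AND NOT x2.

g(x1, x2) = x1 AND NOT x2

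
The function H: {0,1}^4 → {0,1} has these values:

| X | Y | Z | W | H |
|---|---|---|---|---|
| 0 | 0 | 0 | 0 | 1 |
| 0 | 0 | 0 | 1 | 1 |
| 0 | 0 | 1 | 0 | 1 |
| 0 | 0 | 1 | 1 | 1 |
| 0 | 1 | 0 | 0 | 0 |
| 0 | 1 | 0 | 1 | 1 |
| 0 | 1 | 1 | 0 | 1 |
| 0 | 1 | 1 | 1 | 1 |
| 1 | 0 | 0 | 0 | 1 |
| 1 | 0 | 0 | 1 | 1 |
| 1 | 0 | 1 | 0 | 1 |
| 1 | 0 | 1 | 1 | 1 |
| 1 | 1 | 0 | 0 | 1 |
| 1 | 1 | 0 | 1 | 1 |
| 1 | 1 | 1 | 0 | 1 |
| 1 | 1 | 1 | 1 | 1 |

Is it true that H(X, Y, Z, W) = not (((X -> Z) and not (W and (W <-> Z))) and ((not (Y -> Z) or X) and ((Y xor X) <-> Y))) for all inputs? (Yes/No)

Test each input against both H and the formula:
  X=0, Y=0, Z=0, W=0: formula gives 1, H = 1 ✓
  X=0, Y=0, Z=0, W=1: formula gives 1, H = 1 ✓
  X=0, Y=0, Z=1, W=0: formula gives 1, H = 1 ✓
  X=0, Y=0, Z=1, W=1: formula gives 1, H = 1 ✓
  …
  X=0, Y=1, Z=0, W=1: formula gives 0, but H = 1 ✗
A single disagreement suffices: at (0,1,0,1) they differ, so the formula does not compute H.

No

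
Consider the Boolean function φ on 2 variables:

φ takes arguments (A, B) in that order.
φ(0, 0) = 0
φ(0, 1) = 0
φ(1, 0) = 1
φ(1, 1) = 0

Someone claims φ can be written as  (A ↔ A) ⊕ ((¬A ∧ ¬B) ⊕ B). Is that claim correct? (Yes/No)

Test each input against both φ and the formula:
  A=0, B=0: formula gives 0, φ = 0 ✓
  A=0, B=1: formula gives 0, φ = 0 ✓
  A=1, B=0: formula gives 1, φ = 1 ✓
  A=1, B=1: formula gives 0, φ = 0 ✓
All 4 rows match — the expression computes φ exactly.

Yes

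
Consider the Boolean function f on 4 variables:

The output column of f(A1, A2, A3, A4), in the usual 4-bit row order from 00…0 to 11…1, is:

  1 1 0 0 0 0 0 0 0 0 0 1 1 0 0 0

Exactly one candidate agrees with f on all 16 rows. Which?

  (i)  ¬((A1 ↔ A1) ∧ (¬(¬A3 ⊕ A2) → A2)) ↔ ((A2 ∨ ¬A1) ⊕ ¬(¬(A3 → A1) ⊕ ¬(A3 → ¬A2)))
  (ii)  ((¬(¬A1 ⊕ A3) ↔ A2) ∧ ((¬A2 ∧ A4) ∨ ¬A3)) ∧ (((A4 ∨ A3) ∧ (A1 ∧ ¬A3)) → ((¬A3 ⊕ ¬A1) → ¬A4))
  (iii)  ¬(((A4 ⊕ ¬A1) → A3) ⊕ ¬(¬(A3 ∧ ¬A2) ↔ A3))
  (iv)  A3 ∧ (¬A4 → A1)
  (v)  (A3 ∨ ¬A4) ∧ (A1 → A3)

(i) fails at (0,0,1,0): the formula yields 1, f is 0.
(iii) fails at (0,0,0,0): the formula yields 0, f is 1.
(iv) fails at (0,0,0,0): the formula yields 0, f is 1.
(v) fails at (0,0,0,1): the formula yields 0, f is 1.
That leaves (ii). Evaluating it on every row reproduces the table of f exactly.

ii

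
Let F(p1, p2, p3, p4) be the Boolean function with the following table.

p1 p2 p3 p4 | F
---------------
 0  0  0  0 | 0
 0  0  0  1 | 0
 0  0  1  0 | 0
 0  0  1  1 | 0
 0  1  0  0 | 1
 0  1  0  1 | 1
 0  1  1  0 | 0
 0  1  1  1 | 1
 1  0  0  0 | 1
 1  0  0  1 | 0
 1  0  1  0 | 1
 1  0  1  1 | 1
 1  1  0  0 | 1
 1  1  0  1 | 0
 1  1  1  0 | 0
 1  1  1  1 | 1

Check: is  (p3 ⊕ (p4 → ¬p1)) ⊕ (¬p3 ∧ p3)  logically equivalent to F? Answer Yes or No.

No

Check the formula against F row by row:
  p1=0, p2=0, p3=0, p4=0: formula gives 1, but F = 0 ✗
Since they disagree at (0,0,0,0), the expression is not a correct formula for F.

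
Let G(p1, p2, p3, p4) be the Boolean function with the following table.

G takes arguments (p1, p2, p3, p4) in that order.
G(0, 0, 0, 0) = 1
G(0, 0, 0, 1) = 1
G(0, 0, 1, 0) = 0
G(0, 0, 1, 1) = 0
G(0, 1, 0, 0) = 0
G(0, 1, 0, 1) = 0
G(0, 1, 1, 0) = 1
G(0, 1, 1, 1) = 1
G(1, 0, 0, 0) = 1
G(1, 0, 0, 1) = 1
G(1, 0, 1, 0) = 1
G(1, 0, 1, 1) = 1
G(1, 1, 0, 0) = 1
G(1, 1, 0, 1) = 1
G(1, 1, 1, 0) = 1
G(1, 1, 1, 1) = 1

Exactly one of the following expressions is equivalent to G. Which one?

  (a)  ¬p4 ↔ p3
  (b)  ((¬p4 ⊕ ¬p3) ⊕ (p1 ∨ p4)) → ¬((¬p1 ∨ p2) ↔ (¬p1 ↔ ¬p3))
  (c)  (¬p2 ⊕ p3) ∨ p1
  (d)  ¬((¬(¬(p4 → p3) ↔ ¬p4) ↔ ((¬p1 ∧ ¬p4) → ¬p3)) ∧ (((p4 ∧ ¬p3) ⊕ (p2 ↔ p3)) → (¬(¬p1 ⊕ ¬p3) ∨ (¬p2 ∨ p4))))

c

(a) disagrees with G on (0,0,0,0) (formula → 0, table → 1); rule it out.
(b) disagrees with G on (0,0,1,0) (formula → 1, table → 0); rule it out.
(d) disagrees with G on (0,0,0,0) (formula → 0, table → 1); rule it out.
That leaves (c). Evaluating it on every row reproduces the table of G exactly.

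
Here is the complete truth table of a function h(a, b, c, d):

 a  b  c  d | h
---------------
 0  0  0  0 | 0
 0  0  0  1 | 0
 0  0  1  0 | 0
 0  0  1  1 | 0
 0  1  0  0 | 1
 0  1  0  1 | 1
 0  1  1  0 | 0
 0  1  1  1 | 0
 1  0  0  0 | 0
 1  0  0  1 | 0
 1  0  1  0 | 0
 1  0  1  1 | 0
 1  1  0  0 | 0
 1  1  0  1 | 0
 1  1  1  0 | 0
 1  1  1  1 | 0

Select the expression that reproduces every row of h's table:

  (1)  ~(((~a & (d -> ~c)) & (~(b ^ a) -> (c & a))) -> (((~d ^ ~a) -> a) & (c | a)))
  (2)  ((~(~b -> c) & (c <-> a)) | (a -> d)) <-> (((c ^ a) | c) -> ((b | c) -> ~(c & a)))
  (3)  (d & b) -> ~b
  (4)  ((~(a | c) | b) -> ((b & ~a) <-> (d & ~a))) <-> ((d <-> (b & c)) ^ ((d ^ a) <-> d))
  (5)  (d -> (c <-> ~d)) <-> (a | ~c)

1

(2) disagrees with h on (0,0,0,0) (formula → 1, table → 0); rule it out.
(3) disagrees with h on (0,0,0,0) (formula → 1, table → 0); rule it out.
(4) disagrees with h on (0,0,1,1) (formula → 1, table → 0); rule it out.
(5) disagrees with h on (0,0,0,0) (formula → 1, table → 0); rule it out.
That leaves (1). Evaluating it on every row reproduces the table of h exactly.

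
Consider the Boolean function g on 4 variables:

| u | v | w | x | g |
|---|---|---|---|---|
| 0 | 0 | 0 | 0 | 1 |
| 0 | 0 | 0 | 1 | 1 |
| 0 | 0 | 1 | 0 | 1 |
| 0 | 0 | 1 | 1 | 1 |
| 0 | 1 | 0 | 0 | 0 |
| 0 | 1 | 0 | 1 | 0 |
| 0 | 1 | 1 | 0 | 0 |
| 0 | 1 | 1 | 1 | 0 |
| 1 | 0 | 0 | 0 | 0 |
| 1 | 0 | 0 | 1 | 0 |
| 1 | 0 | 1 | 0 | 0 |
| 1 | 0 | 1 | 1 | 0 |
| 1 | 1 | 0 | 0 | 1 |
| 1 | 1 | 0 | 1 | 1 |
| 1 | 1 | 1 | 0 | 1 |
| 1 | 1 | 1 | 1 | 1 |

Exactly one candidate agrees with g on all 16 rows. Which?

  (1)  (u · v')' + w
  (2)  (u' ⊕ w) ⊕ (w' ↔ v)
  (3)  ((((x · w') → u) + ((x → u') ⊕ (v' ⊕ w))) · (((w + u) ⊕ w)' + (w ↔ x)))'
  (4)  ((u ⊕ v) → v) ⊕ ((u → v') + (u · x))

(1) disagrees with g on (0,1,0,0) (formula → 1, table → 0); rule it out.
(3) disagrees with g on (0,0,0,0) (formula → 0, table → 1); rule it out.
(4) disagrees with g on (0,0,0,0) (formula → 0, table → 1); rule it out.
Only (2) survives; checking it on all 16 rows confirms it matches g.

2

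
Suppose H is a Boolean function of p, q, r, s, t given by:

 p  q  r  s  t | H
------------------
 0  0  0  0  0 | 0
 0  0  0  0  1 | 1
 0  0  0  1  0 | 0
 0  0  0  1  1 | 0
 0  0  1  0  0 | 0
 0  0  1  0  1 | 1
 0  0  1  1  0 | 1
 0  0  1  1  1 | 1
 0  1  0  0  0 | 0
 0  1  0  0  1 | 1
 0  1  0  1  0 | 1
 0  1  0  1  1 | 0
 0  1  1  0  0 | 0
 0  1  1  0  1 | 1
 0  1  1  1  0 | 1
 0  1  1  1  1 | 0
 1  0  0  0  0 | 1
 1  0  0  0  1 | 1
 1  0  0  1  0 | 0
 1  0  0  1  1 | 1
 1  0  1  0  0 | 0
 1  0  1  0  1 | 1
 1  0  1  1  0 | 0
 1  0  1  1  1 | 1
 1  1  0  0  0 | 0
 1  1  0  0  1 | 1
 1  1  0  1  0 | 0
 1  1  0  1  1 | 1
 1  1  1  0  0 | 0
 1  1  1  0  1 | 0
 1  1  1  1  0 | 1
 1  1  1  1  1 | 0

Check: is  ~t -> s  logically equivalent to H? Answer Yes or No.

Check the formula against H row by row:
  p=0, q=0, r=0, s=0, t=0: formula gives 0, H = 0 ✓
  p=0, q=0, r=0, s=0, t=1: formula gives 1, H = 1 ✓
  p=0, q=0, r=0, s=1, t=0: formula gives 1, but H = 0 ✗
A single disagreement suffices: at (0,0,0,1,0) they differ, so the formula does not compute H.

No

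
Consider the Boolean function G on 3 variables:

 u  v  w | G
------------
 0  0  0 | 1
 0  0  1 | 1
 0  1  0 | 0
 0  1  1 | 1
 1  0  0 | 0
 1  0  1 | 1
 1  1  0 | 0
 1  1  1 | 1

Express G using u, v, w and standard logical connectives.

G is 0 on only 3 rows — (0,1,0), (1,0,0), (1,1,0). Writing each as a minterm (¬u·v·¬w, u·¬v·¬w, u·v·¬w) and OR-ing them characterizes exactly where G=0, so G is the negation of that disjunction.

G(u, v, w) = ((((u' · v) · w') + ((u · v') · w')) + ((u · v) · w'))'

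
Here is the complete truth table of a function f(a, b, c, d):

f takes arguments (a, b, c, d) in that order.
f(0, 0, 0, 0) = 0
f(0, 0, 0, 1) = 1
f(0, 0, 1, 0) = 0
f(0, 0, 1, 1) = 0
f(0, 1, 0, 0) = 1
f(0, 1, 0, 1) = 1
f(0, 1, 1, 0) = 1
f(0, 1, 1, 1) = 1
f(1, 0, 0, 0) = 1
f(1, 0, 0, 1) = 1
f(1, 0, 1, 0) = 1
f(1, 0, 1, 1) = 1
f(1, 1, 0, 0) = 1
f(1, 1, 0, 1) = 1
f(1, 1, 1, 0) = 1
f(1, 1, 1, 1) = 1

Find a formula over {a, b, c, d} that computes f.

f(a, b, c, d) = not (((((not a and not b) and not c) and not d) or (((not a and not b) and c) and not d)) or (((not a and not b) and c) and d))

There are just 3 zero rows: (0,0,0,0), (0,0,1,0), (0,0,1,1). Their minterms are ¬a·¬b·¬c·¬d, ¬a·¬b·c·¬d, ¬a·¬b·c·d; the OR of those covers precisely the 0-outputs, and negating it yields f.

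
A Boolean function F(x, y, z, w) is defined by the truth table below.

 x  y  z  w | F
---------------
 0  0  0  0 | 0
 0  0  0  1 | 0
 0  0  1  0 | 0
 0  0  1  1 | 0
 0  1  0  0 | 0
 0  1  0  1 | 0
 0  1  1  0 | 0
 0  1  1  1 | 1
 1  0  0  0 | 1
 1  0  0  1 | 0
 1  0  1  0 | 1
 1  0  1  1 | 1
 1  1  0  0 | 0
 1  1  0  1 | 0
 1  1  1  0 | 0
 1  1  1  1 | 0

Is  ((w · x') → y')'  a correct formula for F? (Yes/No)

No

Evaluate ((w · x') → y')' on each row and compare to F:
  x=0, y=0, z=0, w=0: formula gives 0, F = 0 ✓
  x=0, y=0, z=0, w=1: formula gives 0, F = 0 ✓
  x=0, y=0, z=1, w=0: formula gives 0, F = 0 ✓
  x=0, y=0, z=1, w=1: formula gives 0, F = 0 ✓
  …
  x=0, y=1, z=0, w=1: formula gives 1, but F = 0 ✗
Row (0,1,0,1) is a counterexample, so the formula is not equivalent to F.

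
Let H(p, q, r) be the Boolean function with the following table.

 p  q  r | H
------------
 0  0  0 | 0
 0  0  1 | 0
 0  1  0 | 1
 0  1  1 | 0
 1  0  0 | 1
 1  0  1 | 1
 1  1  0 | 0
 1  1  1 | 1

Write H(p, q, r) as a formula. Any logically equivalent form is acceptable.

H=1 on 4 inputs: (0,1,0), (1,0,0), (1,0,1), (1,1,1). Reading each as a conjunction of literals (¬p·q·¬r, p·¬q·¬r, p·¬q·r, p·q·r) and taking the OR gives the canonical DNF.

H(p, q, r) = ((((p' · q) · r') + ((p · q') · r')) + ((p · q') · r)) + ((p · q) · r)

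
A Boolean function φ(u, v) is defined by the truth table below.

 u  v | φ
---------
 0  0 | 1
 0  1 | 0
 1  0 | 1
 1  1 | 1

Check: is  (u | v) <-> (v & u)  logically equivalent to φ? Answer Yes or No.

No

Test each input against both φ and the formula:
  u=0, v=0: formula gives 1, φ = 1 ✓
  u=0, v=1: formula gives 0, φ = 0 ✓
  u=1, v=0: formula gives 0, but φ = 1 ✗
Row (1,0) is a counterexample, so the formula is not equivalent to φ.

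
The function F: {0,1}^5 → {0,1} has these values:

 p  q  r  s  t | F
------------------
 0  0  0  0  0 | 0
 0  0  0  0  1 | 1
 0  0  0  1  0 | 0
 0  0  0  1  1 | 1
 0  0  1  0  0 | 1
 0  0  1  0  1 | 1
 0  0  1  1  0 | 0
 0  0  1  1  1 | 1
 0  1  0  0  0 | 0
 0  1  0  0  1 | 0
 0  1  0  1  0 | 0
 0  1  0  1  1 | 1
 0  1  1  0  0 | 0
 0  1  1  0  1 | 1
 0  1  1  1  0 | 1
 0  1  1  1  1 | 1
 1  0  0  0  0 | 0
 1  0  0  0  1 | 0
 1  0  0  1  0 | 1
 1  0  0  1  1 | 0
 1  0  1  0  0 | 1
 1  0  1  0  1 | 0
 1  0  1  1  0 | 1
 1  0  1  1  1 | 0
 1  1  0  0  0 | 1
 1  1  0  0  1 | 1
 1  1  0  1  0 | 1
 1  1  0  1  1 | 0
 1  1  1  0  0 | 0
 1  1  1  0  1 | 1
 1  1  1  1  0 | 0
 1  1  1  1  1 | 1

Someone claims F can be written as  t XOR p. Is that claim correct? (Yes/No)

No

Test each input against both F and the formula:
  p=0, q=0, r=0, s=0, t=0: formula gives 0, F = 0 ✓
  p=0, q=0, r=0, s=0, t=1: formula gives 1, F = 1 ✓
  p=0, q=0, r=0, s=1, t=0: formula gives 0, F = 0 ✓
  p=0, q=0, r=0, s=1, t=1: formula gives 1, F = 1 ✓
  p=0, q=0, r=1, s=0, t=0: formula gives 0, but F = 1 ✗
Since they disagree at (0,0,1,0,0), the expression is not a correct formula for F.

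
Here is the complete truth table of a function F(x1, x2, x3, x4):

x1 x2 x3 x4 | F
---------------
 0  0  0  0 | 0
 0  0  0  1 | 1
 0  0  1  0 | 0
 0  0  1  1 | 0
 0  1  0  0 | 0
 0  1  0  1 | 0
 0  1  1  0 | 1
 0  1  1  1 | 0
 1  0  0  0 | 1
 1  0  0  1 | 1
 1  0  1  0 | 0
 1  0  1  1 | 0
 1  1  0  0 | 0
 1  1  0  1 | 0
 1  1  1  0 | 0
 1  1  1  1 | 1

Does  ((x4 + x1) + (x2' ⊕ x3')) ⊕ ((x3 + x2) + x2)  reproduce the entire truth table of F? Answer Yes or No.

Test each input against both F and the formula:
  x1=0, x2=0, x3=0, x4=0: formula gives 0, F = 0 ✓
  x1=0, x2=0, x3=0, x4=1: formula gives 1, F = 1 ✓
  x1=0, x2=0, x3=1, x4=0: formula gives 0, F = 0 ✓
  x1=0, x2=0, x3=1, x4=1: formula gives 0, F = 0 ✓
  …
  x1=1, x2=1, x3=1, x4=1: formula gives 0, but F = 1 ✗
Row (1,1,1,1) is a counterexample, so the formula is not equivalent to F.

No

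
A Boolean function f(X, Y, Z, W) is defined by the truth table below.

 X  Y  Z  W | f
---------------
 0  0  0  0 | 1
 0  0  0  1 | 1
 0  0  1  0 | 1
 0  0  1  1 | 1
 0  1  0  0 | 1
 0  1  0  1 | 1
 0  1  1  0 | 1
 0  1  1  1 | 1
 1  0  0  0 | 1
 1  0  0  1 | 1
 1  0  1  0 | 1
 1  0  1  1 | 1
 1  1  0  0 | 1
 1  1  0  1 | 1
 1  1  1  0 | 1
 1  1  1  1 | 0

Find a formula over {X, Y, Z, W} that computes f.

f(X, Y, Z, W) = not (((X and Y) and Z) and W)

Only row (1,1,1,1) gives 0. So f is 1 everywhere except there — the complement of the minterm X·Y·Z·W.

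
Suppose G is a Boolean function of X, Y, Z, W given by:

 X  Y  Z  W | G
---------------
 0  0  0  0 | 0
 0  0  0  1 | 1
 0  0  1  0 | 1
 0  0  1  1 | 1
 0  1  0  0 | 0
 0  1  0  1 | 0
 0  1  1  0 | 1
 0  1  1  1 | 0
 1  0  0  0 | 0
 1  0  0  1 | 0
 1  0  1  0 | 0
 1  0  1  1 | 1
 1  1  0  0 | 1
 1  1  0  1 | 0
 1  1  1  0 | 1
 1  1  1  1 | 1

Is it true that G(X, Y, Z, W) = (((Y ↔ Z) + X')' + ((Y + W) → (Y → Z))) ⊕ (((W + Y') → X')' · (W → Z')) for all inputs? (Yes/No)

Test each input against both G and the formula:
  X=0, Y=0, Z=0, W=0: formula gives 1, but G = 0 ✗
Row (0,0,0,0) is a counterexample, so the formula is not equivalent to G.

No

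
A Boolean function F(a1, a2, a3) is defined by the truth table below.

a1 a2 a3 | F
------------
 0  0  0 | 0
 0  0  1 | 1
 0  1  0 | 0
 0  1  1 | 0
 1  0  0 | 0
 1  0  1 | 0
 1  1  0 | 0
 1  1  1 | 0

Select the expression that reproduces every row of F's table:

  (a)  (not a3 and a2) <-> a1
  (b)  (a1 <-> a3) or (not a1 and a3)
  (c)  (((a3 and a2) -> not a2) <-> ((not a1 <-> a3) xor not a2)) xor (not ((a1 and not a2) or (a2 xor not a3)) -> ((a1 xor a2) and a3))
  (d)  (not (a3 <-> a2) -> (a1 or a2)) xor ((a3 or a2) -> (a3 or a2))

(a): at (0,0,0) it gives 1, but F = 0 — eliminated.
(b): at (0,0,0) it gives 1, but F = 0 — eliminated.
(c): at (0,0,1) it gives 0, but F = 1 — eliminated.
That leaves (d). Evaluating it on every row reproduces the table of F exactly.

d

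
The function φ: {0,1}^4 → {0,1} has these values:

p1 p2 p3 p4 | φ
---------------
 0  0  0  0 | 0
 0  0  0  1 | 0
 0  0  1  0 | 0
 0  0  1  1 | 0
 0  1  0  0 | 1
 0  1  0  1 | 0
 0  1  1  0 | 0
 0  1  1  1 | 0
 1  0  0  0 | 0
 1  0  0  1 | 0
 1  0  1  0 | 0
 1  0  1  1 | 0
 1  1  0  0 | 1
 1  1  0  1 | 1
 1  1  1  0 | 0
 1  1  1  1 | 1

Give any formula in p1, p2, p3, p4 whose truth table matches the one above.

φ(p1, p2, p3, p4) = (((((p1' · p2) · p3') · p4') + (((p1 · p2) · p3') · p4')) + (((p1 · p2) · p3') · p4)) + (((p1 · p2) · p3) · p4)

φ=1 on 4 inputs: (0,1,0,0), (1,1,0,0), (1,1,0,1), (1,1,1,1). Reading each as a conjunction of literals (¬p1·p2·¬p3·¬p4, p1·p2·¬p3·¬p4, p1·p2·¬p3·p4, p1·p2·p3·p4) and taking the OR gives the canonical DNF.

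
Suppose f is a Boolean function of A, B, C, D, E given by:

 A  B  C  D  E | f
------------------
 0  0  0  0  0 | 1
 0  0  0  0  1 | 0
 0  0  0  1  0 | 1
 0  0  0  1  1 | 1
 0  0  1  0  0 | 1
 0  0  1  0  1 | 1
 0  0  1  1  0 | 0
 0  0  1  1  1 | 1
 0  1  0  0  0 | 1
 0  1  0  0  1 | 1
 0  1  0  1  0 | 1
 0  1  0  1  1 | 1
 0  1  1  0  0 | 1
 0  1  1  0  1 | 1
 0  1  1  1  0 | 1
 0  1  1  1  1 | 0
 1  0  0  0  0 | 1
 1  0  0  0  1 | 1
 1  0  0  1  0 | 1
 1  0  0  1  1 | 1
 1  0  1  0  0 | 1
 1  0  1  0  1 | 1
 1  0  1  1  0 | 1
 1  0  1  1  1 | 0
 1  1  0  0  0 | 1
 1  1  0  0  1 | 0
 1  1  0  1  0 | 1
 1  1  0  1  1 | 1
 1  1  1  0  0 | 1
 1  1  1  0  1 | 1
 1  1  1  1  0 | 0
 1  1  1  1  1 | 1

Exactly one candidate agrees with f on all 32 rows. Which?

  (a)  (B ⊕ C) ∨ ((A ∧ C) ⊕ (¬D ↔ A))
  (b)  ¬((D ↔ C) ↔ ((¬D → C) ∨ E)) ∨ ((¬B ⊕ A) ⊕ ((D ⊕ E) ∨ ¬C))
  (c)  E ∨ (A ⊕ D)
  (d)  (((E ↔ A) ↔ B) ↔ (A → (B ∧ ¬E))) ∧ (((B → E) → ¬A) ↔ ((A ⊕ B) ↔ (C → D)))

(a): at (0,0,0,0,0) it gives 0, but f = 1 — eliminated.
(c): at (0,0,0,0,0) it gives 0, but f = 1 — eliminated.
(d): at (0,0,0,0,0) it gives 0, but f = 1 — eliminated.
Only (b) survives; checking it on all 32 rows confirms it matches f.

b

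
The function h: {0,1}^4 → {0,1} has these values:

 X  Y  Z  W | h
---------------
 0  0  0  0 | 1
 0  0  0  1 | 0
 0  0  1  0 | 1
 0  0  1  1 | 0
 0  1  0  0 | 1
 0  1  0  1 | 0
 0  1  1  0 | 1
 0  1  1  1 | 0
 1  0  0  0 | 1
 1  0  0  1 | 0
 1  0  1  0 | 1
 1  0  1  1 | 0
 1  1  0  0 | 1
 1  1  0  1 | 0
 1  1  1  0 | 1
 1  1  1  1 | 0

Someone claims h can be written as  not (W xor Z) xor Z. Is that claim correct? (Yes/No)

Check the formula against h row by row:
  X=0, Y=0, Z=0, W=0: formula gives 1, h = 1 ✓
  X=0, Y=0, Z=0, W=1: formula gives 0, h = 0 ✓
  X=0, Y=0, Z=1, W=0: formula gives 1, h = 1 ✓
  X=0, Y=0, Z=1, W=1: formula gives 0, h = 0 ✓
  …and likewise for the remaining 12 rows.
Every row agrees, so the formula is equivalent.

Yes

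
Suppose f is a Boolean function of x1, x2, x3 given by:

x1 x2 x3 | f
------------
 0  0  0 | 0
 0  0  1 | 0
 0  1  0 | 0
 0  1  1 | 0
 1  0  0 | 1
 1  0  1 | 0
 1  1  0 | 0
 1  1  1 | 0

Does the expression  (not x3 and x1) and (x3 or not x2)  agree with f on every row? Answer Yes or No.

Test each input against both f and the formula:
  x1=0, x2=0, x3=0: formula gives 0, f = 0 ✓
  x1=0, x2=0, x3=1: formula gives 0, f = 0 ✓
  x1=0, x2=1, x3=0: formula gives 0, f = 0 ✓
  x1=0, x2=1, x3=1: formula gives 0, f = 0 ✓
  x1=1, x2=0, x3=0: formula gives 1, f = 1 ✓
  …and likewise for the remaining 3 rows.
All 8 rows match — the expression computes f exactly.

Yes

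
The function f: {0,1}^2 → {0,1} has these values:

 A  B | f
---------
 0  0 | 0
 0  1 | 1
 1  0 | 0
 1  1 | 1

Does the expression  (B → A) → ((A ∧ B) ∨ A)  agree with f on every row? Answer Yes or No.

No

Evaluate (B → A) → ((A ∧ B) ∨ A) on each row and compare to f:
  A=0, B=0: formula gives 0, f = 0 ✓
  A=0, B=1: formula gives 1, f = 1 ✓
  A=1, B=0: formula gives 1, but f = 0 ✗
Since they disagree at (1,0), the expression is not a correct formula for f.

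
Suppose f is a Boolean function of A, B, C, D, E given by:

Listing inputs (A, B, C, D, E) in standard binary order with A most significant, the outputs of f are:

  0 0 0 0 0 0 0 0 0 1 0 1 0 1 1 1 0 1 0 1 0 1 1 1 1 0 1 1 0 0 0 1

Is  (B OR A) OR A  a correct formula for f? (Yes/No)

Check the formula against f row by row:
  A=0, B=0, C=0, D=0, E=0: formula gives 0, f = 0 ✓
  A=0, B=0, C=0, D=0, E=1: formula gives 0, f = 0 ✓
  A=0, B=0, C=0, D=1, E=0: formula gives 0, f = 0 ✓
  A=0, B=0, C=0, D=1, E=1: formula gives 0, f = 0 ✓
  …
  A=0, B=1, C=0, D=0, E=0: formula gives 1, but f = 0 ✗
Since they disagree at (0,1,0,0,0), the expression is not a correct formula for f.

No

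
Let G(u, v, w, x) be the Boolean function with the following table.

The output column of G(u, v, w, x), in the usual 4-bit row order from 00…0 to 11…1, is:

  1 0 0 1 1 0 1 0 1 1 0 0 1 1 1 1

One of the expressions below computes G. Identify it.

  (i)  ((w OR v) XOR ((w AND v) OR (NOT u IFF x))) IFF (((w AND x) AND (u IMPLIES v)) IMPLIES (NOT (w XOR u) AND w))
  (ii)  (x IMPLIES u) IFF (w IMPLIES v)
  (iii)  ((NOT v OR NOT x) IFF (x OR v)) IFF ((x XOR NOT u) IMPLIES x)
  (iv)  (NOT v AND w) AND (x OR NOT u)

ii

(i): at (0,0,0,0) it gives 0, but G = 1 — eliminated.
(iii): at (0,0,0,1) it gives 1, but G = 0 — eliminated.
(iv): at (0,0,0,0) it gives 0, but G = 1 — eliminated.
(ii) is the remaining candidate, and it agrees with G on all 16 inputs.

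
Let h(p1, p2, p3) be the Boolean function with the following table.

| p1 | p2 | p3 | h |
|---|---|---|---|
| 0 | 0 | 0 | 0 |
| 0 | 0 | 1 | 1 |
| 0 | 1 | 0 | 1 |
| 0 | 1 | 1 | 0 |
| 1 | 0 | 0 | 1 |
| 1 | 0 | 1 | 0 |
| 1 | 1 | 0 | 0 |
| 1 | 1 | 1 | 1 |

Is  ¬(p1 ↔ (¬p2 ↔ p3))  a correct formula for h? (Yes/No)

Yes

Test each input against both h and the formula:
  p1=0, p2=0, p3=0: formula gives 0, h = 0 ✓
  p1=0, p2=0, p3=1: formula gives 1, h = 1 ✓
  p1=0, p2=1, p3=0: formula gives 1, h = 1 ✓
  p1=0, p2=1, p3=1: formula gives 0, h = 0 ✓
  p1=1, p2=0, p3=0: formula gives 1, h = 1 ✓
  … (the remaining 3 rows also agree.)
All 8 rows match — the expression computes h exactly.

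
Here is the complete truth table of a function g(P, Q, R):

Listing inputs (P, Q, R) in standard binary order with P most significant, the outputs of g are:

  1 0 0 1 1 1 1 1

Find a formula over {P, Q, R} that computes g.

g is 0 on only 2 rows — (0,0,1), (0,1,0). Writing each as a minterm (¬P·¬Q·R, ¬P·Q·¬R) and OR-ing them characterizes exactly where g=0, so g is the negation of that disjunction.

g(P, Q, R) = not (((not P and not Q) and R) or ((not P and Q) and not R))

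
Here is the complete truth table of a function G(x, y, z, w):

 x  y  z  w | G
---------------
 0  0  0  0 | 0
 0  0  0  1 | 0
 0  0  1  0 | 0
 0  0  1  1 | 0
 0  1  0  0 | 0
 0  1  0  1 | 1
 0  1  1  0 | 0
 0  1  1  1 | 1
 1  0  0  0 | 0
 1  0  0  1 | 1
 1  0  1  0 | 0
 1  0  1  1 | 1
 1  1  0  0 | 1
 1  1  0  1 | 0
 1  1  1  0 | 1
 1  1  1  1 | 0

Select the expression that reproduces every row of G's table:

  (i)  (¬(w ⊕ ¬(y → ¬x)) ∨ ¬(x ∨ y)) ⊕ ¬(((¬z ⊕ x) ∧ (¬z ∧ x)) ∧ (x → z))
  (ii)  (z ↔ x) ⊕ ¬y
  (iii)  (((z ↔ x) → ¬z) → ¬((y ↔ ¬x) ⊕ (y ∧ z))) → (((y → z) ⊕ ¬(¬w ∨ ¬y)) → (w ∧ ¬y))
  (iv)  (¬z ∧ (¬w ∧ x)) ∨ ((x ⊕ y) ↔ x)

i

(ii) fails at (0,0,1,0): the formula yields 1, G is 0.
(iii) fails at (0,0,0,1): the formula yields 1, G is 0.
(iv) fails at (0,0,0,0): the formula yields 1, G is 0.
(i) is the remaining candidate, and it agrees with G on all 16 inputs.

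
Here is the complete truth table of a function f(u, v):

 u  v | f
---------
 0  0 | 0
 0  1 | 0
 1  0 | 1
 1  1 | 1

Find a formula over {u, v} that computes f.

The output simply equals u.

f(u, v) = u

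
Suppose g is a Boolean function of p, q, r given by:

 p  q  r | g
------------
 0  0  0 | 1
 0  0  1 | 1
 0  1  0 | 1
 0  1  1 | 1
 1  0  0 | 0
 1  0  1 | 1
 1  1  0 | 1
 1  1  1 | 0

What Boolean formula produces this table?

g(p, q, r) = NOT (((p AND NOT q) AND NOT r) OR ((p AND q) AND r))

There are just 2 zero rows: (1,0,0), (1,1,1). Their minterms are p·¬q·¬r, p·q·r; the OR of those covers precisely the 0-outputs, and negating it yields g.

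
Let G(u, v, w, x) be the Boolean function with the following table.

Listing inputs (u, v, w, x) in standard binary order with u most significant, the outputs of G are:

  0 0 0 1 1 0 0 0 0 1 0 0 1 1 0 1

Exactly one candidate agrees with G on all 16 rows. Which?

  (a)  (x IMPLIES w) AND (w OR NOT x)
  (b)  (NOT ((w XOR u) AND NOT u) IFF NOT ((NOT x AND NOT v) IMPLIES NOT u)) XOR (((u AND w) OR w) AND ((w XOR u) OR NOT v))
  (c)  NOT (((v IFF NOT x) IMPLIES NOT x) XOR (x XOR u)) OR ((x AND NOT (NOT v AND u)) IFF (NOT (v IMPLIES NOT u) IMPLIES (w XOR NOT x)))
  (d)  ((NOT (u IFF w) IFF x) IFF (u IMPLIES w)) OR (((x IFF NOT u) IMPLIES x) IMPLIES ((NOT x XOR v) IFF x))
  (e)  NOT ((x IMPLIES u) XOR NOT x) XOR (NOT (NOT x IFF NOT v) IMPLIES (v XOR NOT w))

e

(a) fails at (0,0,0,0): the formula yields 1, G is 0.
(b) fails at (0,0,1,1): the formula yields 0, G is 1.
(c) fails at (0,0,0,1): the formula yields 1, G is 0.
(d) fails at (0,0,0,0): the formula yields 1, G is 0.
(e) is the remaining candidate, and it agrees with G on all 16 inputs.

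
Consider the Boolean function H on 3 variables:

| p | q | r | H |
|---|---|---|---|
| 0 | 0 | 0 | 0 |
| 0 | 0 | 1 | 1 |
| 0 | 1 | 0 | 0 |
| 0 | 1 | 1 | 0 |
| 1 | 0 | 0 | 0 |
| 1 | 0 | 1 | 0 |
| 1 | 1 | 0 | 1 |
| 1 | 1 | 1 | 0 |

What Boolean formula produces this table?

Collect the rows where H=1 — (0,0,1), (1,1,0) — and write one minterm per row: ¬p·¬q·r, p·q·¬r. Their union (logical OR) reproduces the table exactly.

H(p, q, r) = ((NOT p AND NOT q) AND r) OR ((p AND q) AND NOT r)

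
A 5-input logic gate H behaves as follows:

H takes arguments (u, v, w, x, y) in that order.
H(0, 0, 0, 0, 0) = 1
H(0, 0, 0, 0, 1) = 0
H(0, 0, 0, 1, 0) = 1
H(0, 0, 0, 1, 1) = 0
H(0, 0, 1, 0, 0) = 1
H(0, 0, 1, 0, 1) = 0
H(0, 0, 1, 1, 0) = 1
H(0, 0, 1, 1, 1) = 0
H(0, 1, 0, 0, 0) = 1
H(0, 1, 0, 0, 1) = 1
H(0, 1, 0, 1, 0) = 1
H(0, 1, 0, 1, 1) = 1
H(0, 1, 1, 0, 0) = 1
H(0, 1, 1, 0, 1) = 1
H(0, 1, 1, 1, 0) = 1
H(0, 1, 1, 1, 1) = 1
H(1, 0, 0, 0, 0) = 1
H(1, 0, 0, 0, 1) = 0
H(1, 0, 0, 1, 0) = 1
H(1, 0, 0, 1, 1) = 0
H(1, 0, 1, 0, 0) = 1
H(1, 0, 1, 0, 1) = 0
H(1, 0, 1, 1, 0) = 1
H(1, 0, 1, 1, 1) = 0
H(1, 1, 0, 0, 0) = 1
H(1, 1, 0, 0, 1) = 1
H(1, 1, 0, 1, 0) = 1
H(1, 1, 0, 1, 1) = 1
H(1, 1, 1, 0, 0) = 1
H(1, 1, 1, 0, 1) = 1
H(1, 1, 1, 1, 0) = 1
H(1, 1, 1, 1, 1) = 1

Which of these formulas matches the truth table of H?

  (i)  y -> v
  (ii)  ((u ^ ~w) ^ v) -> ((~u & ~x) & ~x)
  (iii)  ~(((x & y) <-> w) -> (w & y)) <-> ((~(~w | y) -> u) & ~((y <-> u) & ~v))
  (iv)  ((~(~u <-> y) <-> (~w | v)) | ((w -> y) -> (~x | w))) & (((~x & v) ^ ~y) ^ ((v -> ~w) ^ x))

i

(ii) disagrees with H on (0,0,0,0,1) (formula → 1, table → 0); rule it out.
(iii) disagrees with H on (0,0,0,0,0) (formula → 0, table → 1); rule it out.
(iv) disagrees with H on (0,0,0,0,0) (formula → 0, table → 1); rule it out.
(i) is the remaining candidate, and it agrees with H on all 32 inputs.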